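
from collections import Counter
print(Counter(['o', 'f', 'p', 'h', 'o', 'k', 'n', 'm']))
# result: Counter({'o': 2, 'f': 1, 'p': 1, 'h': 1, 'k': 1, 'n': 1, 'm': 1})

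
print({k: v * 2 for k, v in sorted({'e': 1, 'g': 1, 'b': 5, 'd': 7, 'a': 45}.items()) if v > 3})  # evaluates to {'a': 90, 'b': 10, 'd': 14}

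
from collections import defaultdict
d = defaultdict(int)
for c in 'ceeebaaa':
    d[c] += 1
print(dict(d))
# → {'c': 1, 'e': 3, 'b': 1, 'a': 3}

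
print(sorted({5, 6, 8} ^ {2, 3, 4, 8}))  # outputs [2, 3, 4, 5, 6]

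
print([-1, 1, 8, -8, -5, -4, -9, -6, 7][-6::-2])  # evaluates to [-8, 1]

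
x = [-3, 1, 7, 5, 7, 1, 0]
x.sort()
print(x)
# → [-3, 0, 1, 1, 5, 7, 7]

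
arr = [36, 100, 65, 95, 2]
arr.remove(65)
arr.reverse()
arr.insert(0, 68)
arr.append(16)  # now [68, 2, 95, 100, 36, 16]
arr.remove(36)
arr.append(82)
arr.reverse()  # [82, 16, 100, 95, 2, 68]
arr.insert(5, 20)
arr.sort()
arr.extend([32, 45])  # [2, 16, 20, 68, 82, 95, 100, 32, 45]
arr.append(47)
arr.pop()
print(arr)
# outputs [2, 16, 20, 68, 82, 95, 100, 32, 45]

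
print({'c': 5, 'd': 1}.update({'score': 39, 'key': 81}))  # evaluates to None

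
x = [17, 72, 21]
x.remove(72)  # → [17, 21]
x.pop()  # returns 21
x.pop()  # 17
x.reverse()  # []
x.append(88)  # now [88]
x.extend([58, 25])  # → [88, 58, 25]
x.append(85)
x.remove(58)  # [88, 25, 85]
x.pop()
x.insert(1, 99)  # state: [88, 99, 25]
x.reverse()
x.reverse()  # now [88, 99, 25]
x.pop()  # 25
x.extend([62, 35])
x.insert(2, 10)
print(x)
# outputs [88, 99, 10, 62, 35]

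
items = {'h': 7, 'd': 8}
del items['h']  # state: {'d': 8}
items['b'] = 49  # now {'d': 8, 'b': 49}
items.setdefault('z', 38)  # 38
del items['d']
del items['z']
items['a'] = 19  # {'b': 49, 'a': 19}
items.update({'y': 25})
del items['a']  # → {'b': 49, 'y': 25}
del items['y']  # {'b': 49}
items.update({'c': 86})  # {'b': 49, 'c': 86}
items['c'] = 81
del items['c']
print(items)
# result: {'b': 49}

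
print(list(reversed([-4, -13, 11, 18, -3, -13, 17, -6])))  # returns [-6, 17, -13, -3, 18, 11, -13, -4]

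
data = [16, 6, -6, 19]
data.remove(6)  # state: [16, -6, 19]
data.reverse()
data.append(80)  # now [19, -6, 16, 80]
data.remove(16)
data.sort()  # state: [-6, 19, 80]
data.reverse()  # [80, 19, -6]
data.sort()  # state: [-6, 19, 80]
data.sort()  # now [-6, 19, 80]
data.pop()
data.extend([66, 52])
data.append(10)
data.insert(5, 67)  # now [-6, 19, 66, 52, 10, 67]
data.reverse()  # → [67, 10, 52, 66, 19, -6]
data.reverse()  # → [-6, 19, 66, 52, 10, 67]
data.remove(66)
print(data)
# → [-6, 19, 52, 10, 67]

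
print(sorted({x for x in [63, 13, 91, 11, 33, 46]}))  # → [11, 13, 33, 46, 63, 91]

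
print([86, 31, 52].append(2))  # None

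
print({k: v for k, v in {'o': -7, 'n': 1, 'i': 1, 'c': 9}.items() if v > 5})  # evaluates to {'c': 9}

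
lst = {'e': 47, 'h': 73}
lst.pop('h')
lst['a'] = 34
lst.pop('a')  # 34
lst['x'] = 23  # {'e': 47, 'x': 23}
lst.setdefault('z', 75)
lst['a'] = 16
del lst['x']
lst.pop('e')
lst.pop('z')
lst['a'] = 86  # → {'a': 86}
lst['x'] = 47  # {'a': 86, 'x': 47}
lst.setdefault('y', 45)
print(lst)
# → {'a': 86, 'x': 47, 'y': 45}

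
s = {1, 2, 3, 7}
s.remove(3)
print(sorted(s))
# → [1, 2, 7]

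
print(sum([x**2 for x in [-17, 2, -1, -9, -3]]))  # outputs 384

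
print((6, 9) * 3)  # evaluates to (6, 9, 6, 9, 6, 9)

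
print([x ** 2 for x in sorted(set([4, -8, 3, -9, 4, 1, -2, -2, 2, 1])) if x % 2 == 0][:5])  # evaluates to [64, 4, 4, 16]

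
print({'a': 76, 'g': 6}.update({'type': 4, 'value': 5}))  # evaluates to None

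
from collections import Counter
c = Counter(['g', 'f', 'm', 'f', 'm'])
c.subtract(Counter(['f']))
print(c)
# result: Counter({'m': 2, 'g': 1, 'f': 1})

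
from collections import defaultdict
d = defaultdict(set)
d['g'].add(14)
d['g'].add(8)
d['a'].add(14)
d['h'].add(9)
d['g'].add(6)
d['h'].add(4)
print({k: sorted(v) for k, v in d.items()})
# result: {'g': [6, 8, 14], 'a': [14], 'h': [4, 9]}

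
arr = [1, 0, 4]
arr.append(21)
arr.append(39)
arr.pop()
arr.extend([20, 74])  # [1, 0, 4, 21, 20, 74]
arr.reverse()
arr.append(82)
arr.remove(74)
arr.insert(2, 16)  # [20, 21, 16, 4, 0, 1, 82]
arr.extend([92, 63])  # [20, 21, 16, 4, 0, 1, 82, 92, 63]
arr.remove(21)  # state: [20, 16, 4, 0, 1, 82, 92, 63]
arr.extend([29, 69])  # [20, 16, 4, 0, 1, 82, 92, 63, 29, 69]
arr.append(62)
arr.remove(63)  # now [20, 16, 4, 0, 1, 82, 92, 29, 69, 62]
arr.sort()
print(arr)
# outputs [0, 1, 4, 16, 20, 29, 62, 69, 82, 92]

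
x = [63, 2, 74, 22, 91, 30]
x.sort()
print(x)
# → [2, 22, 30, 63, 74, 91]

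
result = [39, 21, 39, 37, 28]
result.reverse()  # [28, 37, 39, 21, 39]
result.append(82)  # [28, 37, 39, 21, 39, 82]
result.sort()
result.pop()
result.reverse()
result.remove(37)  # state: [39, 39, 28, 21]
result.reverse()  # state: [21, 28, 39, 39]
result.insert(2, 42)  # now [21, 28, 42, 39, 39]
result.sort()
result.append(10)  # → [21, 28, 39, 39, 42, 10]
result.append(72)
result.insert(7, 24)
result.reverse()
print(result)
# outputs [24, 72, 10, 42, 39, 39, 28, 21]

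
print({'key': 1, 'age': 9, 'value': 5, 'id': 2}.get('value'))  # 5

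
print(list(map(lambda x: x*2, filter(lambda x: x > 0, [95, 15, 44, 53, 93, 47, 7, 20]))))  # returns [190, 30, 88, 106, 186, 94, 14, 40]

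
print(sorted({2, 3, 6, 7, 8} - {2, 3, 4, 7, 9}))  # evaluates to [6, 8]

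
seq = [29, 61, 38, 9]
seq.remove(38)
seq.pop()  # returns 9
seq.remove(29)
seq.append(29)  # [61, 29]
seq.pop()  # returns 29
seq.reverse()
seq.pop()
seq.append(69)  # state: [69]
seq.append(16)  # [69, 16]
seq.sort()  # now [16, 69]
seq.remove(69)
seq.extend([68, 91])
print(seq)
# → [16, 68, 91]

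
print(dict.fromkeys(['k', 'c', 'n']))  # {'k': None, 'c': None, 'n': None}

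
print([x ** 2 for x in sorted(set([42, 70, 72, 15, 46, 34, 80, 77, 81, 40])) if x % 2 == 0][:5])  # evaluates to [1156, 1600, 1764, 2116, 4900]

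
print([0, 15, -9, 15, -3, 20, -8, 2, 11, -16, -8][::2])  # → [0, -9, -3, -8, 11, -8]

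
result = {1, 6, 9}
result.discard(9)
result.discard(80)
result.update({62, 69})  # {1, 6, 62, 69}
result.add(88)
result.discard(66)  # {1, 6, 62, 69, 88}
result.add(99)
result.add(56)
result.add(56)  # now {1, 6, 56, 62, 69, 88, 99}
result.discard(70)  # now {1, 6, 56, 62, 69, 88, 99}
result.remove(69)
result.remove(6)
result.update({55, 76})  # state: {1, 55, 56, 62, 76, 88, 99}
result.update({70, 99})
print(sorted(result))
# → [1, 55, 56, 62, 70, 76, 88, 99]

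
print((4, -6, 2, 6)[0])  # 4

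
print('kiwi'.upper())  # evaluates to KIWI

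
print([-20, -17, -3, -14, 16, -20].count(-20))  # 2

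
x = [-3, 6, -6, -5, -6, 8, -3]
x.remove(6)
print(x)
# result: [-3, -6, -5, -6, 8, -3]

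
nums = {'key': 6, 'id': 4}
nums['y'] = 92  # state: {'key': 6, 'id': 4, 'y': 92}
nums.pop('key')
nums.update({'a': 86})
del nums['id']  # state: {'y': 92, 'a': 86}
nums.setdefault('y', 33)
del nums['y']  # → {'a': 86}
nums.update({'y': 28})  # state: {'a': 86, 'y': 28}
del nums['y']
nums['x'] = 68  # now {'a': 86, 'x': 68}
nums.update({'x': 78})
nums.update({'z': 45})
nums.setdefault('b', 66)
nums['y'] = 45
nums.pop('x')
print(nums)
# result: {'a': 86, 'z': 45, 'b': 66, 'y': 45}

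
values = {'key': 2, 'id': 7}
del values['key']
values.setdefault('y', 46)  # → 46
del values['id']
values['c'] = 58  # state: {'y': 46, 'c': 58}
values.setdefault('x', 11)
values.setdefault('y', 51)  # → 46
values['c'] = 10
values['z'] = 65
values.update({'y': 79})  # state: {'y': 79, 'c': 10, 'x': 11, 'z': 65}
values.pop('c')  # 10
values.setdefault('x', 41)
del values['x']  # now {'y': 79, 'z': 65}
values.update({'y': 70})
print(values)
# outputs {'y': 70, 'z': 65}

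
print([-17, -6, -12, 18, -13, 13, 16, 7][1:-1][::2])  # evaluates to [-6, 18, 13]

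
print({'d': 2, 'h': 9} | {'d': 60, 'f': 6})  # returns {'d': 60, 'h': 9, 'f': 6}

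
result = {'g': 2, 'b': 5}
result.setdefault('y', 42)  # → 42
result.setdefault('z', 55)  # 55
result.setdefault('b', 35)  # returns 5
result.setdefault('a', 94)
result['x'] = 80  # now {'g': 2, 'b': 5, 'y': 42, 'z': 55, 'a': 94, 'x': 80}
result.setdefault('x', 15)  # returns 80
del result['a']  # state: {'g': 2, 'b': 5, 'y': 42, 'z': 55, 'x': 80}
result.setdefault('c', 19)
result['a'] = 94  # {'g': 2, 'b': 5, 'y': 42, 'z': 55, 'x': 80, 'c': 19, 'a': 94}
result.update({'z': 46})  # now {'g': 2, 'b': 5, 'y': 42, 'z': 46, 'x': 80, 'c': 19, 'a': 94}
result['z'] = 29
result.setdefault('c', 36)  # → 19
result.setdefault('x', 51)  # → 80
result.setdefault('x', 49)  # 80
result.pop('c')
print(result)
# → {'g': 2, 'b': 5, 'y': 42, 'z': 29, 'x': 80, 'a': 94}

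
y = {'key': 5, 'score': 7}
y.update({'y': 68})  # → {'key': 5, 'score': 7, 'y': 68}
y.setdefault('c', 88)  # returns 88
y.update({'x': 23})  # {'key': 5, 'score': 7, 'y': 68, 'c': 88, 'x': 23}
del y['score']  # {'key': 5, 'y': 68, 'c': 88, 'x': 23}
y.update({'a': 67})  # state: {'key': 5, 'y': 68, 'c': 88, 'x': 23, 'a': 67}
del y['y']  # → {'key': 5, 'c': 88, 'x': 23, 'a': 67}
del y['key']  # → {'c': 88, 'x': 23, 'a': 67}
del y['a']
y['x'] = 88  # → {'c': 88, 'x': 88}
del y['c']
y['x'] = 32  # {'x': 32}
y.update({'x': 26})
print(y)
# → {'x': 26}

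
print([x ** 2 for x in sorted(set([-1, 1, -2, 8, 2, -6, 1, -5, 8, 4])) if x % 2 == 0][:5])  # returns [36, 4, 4, 16, 64]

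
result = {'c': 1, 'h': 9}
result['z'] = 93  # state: {'c': 1, 'h': 9, 'z': 93}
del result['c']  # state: {'h': 9, 'z': 93}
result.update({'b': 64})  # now {'h': 9, 'z': 93, 'b': 64}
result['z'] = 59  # {'h': 9, 'z': 59, 'b': 64}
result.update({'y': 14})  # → {'h': 9, 'z': 59, 'b': 64, 'y': 14}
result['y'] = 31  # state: {'h': 9, 'z': 59, 'b': 64, 'y': 31}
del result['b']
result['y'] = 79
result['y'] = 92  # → {'h': 9, 'z': 59, 'y': 92}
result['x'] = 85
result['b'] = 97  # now {'h': 9, 'z': 59, 'y': 92, 'x': 85, 'b': 97}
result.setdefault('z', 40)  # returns 59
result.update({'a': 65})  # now {'h': 9, 'z': 59, 'y': 92, 'x': 85, 'b': 97, 'a': 65}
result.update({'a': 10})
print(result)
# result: {'h': 9, 'z': 59, 'y': 92, 'x': 85, 'b': 97, 'a': 10}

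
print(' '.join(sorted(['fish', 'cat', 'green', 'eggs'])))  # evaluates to cat eggs fish green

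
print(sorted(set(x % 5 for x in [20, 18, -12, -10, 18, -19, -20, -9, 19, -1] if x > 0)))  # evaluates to [0, 3, 4]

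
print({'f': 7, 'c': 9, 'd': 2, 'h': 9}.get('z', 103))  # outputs 103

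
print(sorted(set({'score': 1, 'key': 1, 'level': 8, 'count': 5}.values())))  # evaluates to [1, 5, 8]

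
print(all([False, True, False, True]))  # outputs False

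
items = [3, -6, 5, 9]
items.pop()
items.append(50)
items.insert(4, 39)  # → [3, -6, 5, 50, 39]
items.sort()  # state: [-6, 3, 5, 39, 50]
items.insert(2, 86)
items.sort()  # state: [-6, 3, 5, 39, 50, 86]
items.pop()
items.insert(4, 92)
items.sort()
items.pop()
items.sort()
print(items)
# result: [-6, 3, 5, 39, 50]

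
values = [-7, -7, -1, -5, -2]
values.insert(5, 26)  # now [-7, -7, -1, -5, -2, 26]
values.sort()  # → [-7, -7, -5, -2, -1, 26]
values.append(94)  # [-7, -7, -5, -2, -1, 26, 94]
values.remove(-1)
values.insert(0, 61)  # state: [61, -7, -7, -5, -2, 26, 94]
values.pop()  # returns 94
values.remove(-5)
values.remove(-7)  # [61, -7, -2, 26]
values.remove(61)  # [-7, -2, 26]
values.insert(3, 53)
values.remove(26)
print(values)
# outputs [-7, -2, 53]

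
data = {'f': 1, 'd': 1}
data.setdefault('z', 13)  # 13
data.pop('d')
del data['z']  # {'f': 1}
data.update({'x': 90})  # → {'f': 1, 'x': 90}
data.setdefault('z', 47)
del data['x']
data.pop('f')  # 1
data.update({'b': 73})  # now {'z': 47, 'b': 73}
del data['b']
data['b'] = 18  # {'z': 47, 'b': 18}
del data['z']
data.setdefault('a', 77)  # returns 77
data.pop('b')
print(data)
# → {'a': 77}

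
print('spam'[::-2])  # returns mp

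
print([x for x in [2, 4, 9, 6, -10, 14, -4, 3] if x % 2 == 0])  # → [2, 4, 6, -10, 14, -4]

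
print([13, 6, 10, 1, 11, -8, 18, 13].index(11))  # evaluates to 4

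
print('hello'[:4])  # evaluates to hell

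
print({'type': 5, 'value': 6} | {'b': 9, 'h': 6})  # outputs {'type': 5, 'value': 6, 'b': 9, 'h': 6}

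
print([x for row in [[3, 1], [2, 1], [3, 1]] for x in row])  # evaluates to [3, 1, 2, 1, 3, 1]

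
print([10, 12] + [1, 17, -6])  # [10, 12, 1, 17, -6]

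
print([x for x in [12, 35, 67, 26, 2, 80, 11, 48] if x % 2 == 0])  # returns [12, 26, 2, 80, 48]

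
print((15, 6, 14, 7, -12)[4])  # -12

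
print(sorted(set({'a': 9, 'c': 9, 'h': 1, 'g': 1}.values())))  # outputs [1, 9]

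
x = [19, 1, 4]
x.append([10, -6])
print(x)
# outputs [19, 1, 4, [10, -6]]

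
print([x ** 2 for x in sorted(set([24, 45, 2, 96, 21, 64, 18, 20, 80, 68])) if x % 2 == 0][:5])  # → [4, 324, 400, 576, 4096]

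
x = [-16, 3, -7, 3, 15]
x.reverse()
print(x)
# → [15, 3, -7, 3, -16]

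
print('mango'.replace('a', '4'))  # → m4ngo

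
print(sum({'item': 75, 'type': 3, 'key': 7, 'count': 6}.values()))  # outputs 91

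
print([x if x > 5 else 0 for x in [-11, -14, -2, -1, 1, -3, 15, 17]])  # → [0, 0, 0, 0, 0, 0, 15, 17]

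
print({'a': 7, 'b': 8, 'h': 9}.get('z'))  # None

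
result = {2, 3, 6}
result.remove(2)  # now {3, 6}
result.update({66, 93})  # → {3, 6, 66, 93}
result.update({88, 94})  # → {3, 6, 66, 88, 93, 94}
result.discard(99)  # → {3, 6, 66, 88, 93, 94}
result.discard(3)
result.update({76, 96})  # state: {6, 66, 76, 88, 93, 94, 96}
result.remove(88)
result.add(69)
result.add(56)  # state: {6, 56, 66, 69, 76, 93, 94, 96}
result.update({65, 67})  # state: {6, 56, 65, 66, 67, 69, 76, 93, 94, 96}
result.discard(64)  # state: {6, 56, 65, 66, 67, 69, 76, 93, 94, 96}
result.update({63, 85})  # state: {6, 56, 63, 65, 66, 67, 69, 76, 85, 93, 94, 96}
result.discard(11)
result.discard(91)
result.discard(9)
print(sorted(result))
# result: [6, 56, 63, 65, 66, 67, 69, 76, 85, 93, 94, 96]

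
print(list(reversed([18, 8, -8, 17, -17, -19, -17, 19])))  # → [19, -17, -19, -17, 17, -8, 8, 18]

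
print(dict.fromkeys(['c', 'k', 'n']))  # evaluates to {'c': None, 'k': None, 'n': None}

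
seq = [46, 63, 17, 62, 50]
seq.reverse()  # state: [50, 62, 17, 63, 46]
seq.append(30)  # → [50, 62, 17, 63, 46, 30]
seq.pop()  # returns 30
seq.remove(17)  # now [50, 62, 63, 46]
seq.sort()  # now [46, 50, 62, 63]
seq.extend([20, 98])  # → [46, 50, 62, 63, 20, 98]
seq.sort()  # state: [20, 46, 50, 62, 63, 98]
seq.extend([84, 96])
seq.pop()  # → 96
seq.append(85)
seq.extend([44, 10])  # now [20, 46, 50, 62, 63, 98, 84, 85, 44, 10]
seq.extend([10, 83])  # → [20, 46, 50, 62, 63, 98, 84, 85, 44, 10, 10, 83]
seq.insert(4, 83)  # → [20, 46, 50, 62, 83, 63, 98, 84, 85, 44, 10, 10, 83]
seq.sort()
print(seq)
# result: [10, 10, 20, 44, 46, 50, 62, 63, 83, 83, 84, 85, 98]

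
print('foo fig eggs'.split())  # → ['foo', 'fig', 'eggs']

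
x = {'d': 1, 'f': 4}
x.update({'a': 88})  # {'d': 1, 'f': 4, 'a': 88}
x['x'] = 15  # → {'d': 1, 'f': 4, 'a': 88, 'x': 15}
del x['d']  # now {'f': 4, 'a': 88, 'x': 15}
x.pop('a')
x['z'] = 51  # {'f': 4, 'x': 15, 'z': 51}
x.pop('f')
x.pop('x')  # 15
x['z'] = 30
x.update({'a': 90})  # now {'z': 30, 'a': 90}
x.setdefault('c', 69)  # 69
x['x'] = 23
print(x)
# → {'z': 30, 'a': 90, 'c': 69, 'x': 23}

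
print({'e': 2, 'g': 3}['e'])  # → 2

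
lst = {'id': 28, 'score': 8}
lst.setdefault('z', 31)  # 31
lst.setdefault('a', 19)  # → 19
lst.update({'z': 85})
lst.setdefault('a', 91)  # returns 19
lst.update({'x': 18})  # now {'id': 28, 'score': 8, 'z': 85, 'a': 19, 'x': 18}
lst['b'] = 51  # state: {'id': 28, 'score': 8, 'z': 85, 'a': 19, 'x': 18, 'b': 51}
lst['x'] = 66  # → {'id': 28, 'score': 8, 'z': 85, 'a': 19, 'x': 66, 'b': 51}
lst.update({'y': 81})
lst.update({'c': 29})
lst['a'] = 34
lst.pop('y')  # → 81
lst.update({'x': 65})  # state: {'id': 28, 'score': 8, 'z': 85, 'a': 34, 'x': 65, 'b': 51, 'c': 29}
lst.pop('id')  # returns 28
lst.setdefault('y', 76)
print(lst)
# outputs {'score': 8, 'z': 85, 'a': 34, 'x': 65, 'b': 51, 'c': 29, 'y': 76}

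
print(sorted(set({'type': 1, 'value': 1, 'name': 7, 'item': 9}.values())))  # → [1, 7, 9]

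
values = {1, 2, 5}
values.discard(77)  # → {1, 2, 5}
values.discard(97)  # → {1, 2, 5}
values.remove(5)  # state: {1, 2}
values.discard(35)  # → {1, 2}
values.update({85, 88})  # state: {1, 2, 85, 88}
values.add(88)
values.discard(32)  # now {1, 2, 85, 88}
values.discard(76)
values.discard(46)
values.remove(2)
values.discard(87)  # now {1, 85, 88}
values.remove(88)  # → {1, 85}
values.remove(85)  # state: {1}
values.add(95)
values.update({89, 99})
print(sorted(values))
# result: [1, 89, 95, 99]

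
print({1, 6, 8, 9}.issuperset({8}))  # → True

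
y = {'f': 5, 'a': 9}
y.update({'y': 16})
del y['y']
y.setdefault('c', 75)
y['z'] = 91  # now {'f': 5, 'a': 9, 'c': 75, 'z': 91}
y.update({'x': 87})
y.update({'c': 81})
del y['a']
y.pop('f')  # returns 5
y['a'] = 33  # {'c': 81, 'z': 91, 'x': 87, 'a': 33}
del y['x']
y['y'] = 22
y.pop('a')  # 33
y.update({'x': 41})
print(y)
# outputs {'c': 81, 'z': 91, 'y': 22, 'x': 41}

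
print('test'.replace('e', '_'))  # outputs t_st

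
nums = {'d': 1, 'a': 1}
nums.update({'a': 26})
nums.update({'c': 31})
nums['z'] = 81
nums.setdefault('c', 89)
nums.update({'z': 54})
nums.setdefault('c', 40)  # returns 31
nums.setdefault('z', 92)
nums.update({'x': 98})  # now {'d': 1, 'a': 26, 'c': 31, 'z': 54, 'x': 98}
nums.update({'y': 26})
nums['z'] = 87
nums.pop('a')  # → 26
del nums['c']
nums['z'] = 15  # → {'d': 1, 'z': 15, 'x': 98, 'y': 26}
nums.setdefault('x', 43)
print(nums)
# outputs {'d': 1, 'z': 15, 'x': 98, 'y': 26}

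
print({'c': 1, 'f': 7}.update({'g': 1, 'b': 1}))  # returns None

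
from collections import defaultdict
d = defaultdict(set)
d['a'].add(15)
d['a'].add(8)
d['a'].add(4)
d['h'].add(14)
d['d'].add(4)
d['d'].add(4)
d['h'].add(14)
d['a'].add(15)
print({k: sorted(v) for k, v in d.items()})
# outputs {'a': [4, 8, 15], 'h': [14], 'd': [4]}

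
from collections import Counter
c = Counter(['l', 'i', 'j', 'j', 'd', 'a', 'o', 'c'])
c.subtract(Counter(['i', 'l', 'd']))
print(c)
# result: Counter({'j': 2, 'a': 1, 'o': 1, 'c': 1, 'l': 0, 'i': 0, 'd': 0})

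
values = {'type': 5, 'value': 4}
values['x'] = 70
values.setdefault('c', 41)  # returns 41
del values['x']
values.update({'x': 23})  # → {'type': 5, 'value': 4, 'c': 41, 'x': 23}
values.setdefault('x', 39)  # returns 23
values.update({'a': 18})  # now {'type': 5, 'value': 4, 'c': 41, 'x': 23, 'a': 18}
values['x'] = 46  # {'type': 5, 'value': 4, 'c': 41, 'x': 46, 'a': 18}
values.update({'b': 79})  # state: {'type': 5, 'value': 4, 'c': 41, 'x': 46, 'a': 18, 'b': 79}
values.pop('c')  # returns 41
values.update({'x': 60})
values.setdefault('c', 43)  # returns 43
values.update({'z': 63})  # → {'type': 5, 'value': 4, 'x': 60, 'a': 18, 'b': 79, 'c': 43, 'z': 63}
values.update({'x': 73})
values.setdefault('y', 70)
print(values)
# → {'type': 5, 'value': 4, 'x': 73, 'a': 18, 'b': 79, 'c': 43, 'z': 63, 'y': 70}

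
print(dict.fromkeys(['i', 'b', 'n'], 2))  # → {'i': 2, 'b': 2, 'n': 2}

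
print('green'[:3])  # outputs gre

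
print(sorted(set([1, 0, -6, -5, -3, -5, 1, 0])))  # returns [-6, -5, -3, 0, 1]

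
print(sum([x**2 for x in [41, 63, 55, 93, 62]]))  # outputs 21168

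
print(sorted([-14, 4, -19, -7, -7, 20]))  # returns [-19, -14, -7, -7, 4, 20]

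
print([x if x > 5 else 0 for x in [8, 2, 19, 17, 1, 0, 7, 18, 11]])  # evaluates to [8, 0, 19, 17, 0, 0, 7, 18, 11]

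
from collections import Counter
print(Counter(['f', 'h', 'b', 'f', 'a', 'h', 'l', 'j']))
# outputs Counter({'f': 2, 'h': 2, 'b': 1, 'a': 1, 'l': 1, 'j': 1})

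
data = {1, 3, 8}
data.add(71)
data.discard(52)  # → {1, 3, 8, 71}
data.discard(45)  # {1, 3, 8, 71}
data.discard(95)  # {1, 3, 8, 71}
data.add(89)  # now {1, 3, 8, 71, 89}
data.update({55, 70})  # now {1, 3, 8, 55, 70, 71, 89}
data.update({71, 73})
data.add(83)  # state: {1, 3, 8, 55, 70, 71, 73, 83, 89}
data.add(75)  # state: {1, 3, 8, 55, 70, 71, 73, 75, 83, 89}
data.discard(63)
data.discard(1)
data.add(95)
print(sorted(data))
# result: [3, 8, 55, 70, 71, 73, 75, 83, 89, 95]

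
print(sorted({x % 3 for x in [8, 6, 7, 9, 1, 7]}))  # [0, 1, 2]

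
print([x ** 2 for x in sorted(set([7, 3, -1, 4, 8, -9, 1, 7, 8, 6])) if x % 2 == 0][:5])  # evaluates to [16, 36, 64]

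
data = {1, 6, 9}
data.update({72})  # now {1, 6, 9, 72}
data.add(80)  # {1, 6, 9, 72, 80}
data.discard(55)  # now {1, 6, 9, 72, 80}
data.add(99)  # {1, 6, 9, 72, 80, 99}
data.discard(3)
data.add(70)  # {1, 6, 9, 70, 72, 80, 99}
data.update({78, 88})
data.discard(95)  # {1, 6, 9, 70, 72, 78, 80, 88, 99}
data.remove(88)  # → {1, 6, 9, 70, 72, 78, 80, 99}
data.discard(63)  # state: {1, 6, 9, 70, 72, 78, 80, 99}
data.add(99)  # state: {1, 6, 9, 70, 72, 78, 80, 99}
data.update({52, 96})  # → {1, 6, 9, 52, 70, 72, 78, 80, 96, 99}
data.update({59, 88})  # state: {1, 6, 9, 52, 59, 70, 72, 78, 80, 88, 96, 99}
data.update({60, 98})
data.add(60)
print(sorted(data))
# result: [1, 6, 9, 52, 59, 60, 70, 72, 78, 80, 88, 96, 98, 99]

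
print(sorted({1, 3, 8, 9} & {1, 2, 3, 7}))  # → [1, 3]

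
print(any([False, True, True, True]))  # True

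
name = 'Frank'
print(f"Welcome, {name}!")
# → Welcome, Frank!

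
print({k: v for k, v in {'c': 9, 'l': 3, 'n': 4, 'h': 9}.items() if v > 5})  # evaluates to {'c': 9, 'h': 9}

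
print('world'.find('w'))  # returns 0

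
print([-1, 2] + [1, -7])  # [-1, 2, 1, -7]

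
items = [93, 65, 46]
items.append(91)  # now [93, 65, 46, 91]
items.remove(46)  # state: [93, 65, 91]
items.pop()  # 91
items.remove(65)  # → [93]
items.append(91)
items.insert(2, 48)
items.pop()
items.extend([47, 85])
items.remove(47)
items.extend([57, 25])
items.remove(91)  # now [93, 85, 57, 25]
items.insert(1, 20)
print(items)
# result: [93, 20, 85, 57, 25]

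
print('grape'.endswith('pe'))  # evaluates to True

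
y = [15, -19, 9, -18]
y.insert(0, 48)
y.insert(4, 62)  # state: [48, 15, -19, 9, 62, -18]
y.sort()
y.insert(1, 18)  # [-19, 18, -18, 9, 15, 48, 62]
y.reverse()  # [62, 48, 15, 9, -18, 18, -19]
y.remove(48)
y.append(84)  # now [62, 15, 9, -18, 18, -19, 84]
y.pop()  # 84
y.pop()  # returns -19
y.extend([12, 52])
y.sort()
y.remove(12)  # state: [-18, 9, 15, 18, 52, 62]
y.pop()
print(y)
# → [-18, 9, 15, 18, 52]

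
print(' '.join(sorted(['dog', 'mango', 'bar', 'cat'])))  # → bar cat dog mango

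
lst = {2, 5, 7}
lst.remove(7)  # {2, 5}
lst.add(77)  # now {2, 5, 77}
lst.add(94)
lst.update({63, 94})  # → {2, 5, 63, 77, 94}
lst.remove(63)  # {2, 5, 77, 94}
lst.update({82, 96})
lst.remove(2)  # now {5, 77, 82, 94, 96}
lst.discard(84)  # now {5, 77, 82, 94, 96}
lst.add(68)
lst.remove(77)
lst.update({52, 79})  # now {5, 52, 68, 79, 82, 94, 96}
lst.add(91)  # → {5, 52, 68, 79, 82, 91, 94, 96}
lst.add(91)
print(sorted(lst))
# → [5, 52, 68, 79, 82, 91, 94, 96]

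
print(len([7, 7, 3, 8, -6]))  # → 5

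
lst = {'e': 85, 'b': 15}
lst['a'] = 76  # {'e': 85, 'b': 15, 'a': 76}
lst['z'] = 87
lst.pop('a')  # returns 76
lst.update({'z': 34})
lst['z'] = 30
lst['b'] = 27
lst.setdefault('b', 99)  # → 27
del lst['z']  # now {'e': 85, 'b': 27}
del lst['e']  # {'b': 27}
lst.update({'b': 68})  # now {'b': 68}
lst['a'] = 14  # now {'b': 68, 'a': 14}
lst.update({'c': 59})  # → {'b': 68, 'a': 14, 'c': 59}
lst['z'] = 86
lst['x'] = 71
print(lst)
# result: {'b': 68, 'a': 14, 'c': 59, 'z': 86, 'x': 71}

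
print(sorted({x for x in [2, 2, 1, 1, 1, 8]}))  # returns [1, 2, 8]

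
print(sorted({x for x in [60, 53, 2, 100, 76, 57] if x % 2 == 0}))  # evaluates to [2, 60, 76, 100]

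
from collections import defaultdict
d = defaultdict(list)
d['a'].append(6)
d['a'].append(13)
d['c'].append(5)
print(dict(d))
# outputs {'a': [6, 13], 'c': [5]}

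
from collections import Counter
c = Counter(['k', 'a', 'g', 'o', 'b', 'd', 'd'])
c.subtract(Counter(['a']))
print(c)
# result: Counter({'d': 2, 'k': 1, 'g': 1, 'o': 1, 'b': 1, 'a': 0})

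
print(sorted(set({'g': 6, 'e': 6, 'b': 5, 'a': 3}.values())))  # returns [3, 5, 6]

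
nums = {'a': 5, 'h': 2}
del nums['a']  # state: {'h': 2}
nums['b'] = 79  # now {'h': 2, 'b': 79}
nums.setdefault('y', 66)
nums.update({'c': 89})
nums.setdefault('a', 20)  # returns 20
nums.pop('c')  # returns 89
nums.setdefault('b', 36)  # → 79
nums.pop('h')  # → 2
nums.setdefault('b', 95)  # 79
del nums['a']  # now {'b': 79, 'y': 66}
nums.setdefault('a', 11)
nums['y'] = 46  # {'b': 79, 'y': 46, 'a': 11}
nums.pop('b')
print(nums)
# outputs {'y': 46, 'a': 11}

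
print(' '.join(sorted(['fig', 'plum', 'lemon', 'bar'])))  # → bar fig lemon plum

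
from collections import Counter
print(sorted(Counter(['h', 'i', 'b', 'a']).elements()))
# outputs ['a', 'b', 'h', 'i']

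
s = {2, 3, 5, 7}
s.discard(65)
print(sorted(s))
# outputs [2, 3, 5, 7]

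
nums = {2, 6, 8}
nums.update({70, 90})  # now {2, 6, 8, 70, 90}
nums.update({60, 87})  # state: {2, 6, 8, 60, 70, 87, 90}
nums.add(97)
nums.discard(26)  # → {2, 6, 8, 60, 70, 87, 90, 97}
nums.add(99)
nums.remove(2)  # {6, 8, 60, 70, 87, 90, 97, 99}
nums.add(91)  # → {6, 8, 60, 70, 87, 90, 91, 97, 99}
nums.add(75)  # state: {6, 8, 60, 70, 75, 87, 90, 91, 97, 99}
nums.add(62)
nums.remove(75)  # {6, 8, 60, 62, 70, 87, 90, 91, 97, 99}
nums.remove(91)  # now {6, 8, 60, 62, 70, 87, 90, 97, 99}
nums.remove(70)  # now {6, 8, 60, 62, 87, 90, 97, 99}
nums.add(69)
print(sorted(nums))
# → [6, 8, 60, 62, 69, 87, 90, 97, 99]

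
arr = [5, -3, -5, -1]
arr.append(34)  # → [5, -3, -5, -1, 34]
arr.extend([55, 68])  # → [5, -3, -5, -1, 34, 55, 68]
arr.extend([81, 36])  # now [5, -3, -5, -1, 34, 55, 68, 81, 36]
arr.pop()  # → 36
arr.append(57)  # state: [5, -3, -5, -1, 34, 55, 68, 81, 57]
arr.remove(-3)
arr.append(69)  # [5, -5, -1, 34, 55, 68, 81, 57, 69]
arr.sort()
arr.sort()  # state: [-5, -1, 5, 34, 55, 57, 68, 69, 81]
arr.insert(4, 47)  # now [-5, -1, 5, 34, 47, 55, 57, 68, 69, 81]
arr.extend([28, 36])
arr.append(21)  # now [-5, -1, 5, 34, 47, 55, 57, 68, 69, 81, 28, 36, 21]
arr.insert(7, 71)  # [-5, -1, 5, 34, 47, 55, 57, 71, 68, 69, 81, 28, 36, 21]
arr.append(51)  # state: [-5, -1, 5, 34, 47, 55, 57, 71, 68, 69, 81, 28, 36, 21, 51]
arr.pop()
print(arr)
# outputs [-5, -1, 5, 34, 47, 55, 57, 71, 68, 69, 81, 28, 36, 21]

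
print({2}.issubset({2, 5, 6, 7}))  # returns True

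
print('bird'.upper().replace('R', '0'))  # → BI0D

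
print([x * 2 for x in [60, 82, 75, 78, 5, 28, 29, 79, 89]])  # [120, 164, 150, 156, 10, 56, 58, 158, 178]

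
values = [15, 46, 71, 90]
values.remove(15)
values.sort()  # [46, 71, 90]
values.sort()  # [46, 71, 90]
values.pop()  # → 90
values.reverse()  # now [71, 46]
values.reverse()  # [46, 71]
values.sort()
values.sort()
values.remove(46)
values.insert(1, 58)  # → [71, 58]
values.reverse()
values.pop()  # 71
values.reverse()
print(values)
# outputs [58]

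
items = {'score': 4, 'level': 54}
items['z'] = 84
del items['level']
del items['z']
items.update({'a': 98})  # {'score': 4, 'a': 98}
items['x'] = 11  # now {'score': 4, 'a': 98, 'x': 11}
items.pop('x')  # 11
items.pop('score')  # 4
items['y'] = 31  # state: {'a': 98, 'y': 31}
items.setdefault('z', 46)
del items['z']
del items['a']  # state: {'y': 31}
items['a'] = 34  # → {'y': 31, 'a': 34}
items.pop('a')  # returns 34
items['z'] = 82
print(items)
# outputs {'y': 31, 'z': 82}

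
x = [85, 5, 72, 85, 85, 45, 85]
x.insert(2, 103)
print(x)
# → [85, 5, 103, 72, 85, 85, 45, 85]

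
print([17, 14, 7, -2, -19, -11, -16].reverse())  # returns None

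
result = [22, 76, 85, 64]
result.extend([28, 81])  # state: [22, 76, 85, 64, 28, 81]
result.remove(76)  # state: [22, 85, 64, 28, 81]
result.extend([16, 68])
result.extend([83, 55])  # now [22, 85, 64, 28, 81, 16, 68, 83, 55]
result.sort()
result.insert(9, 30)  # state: [16, 22, 28, 55, 64, 68, 81, 83, 85, 30]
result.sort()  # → [16, 22, 28, 30, 55, 64, 68, 81, 83, 85]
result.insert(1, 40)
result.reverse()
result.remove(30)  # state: [85, 83, 81, 68, 64, 55, 28, 22, 40, 16]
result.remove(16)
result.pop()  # 40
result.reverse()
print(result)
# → [22, 28, 55, 64, 68, 81, 83, 85]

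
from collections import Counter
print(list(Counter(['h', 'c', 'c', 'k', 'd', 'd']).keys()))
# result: ['h', 'c', 'k', 'd']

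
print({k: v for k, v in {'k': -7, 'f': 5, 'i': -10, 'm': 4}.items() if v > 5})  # {}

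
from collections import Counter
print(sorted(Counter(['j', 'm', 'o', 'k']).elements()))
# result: ['j', 'k', 'm', 'o']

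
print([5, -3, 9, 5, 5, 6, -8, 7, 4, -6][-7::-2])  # [5, -3]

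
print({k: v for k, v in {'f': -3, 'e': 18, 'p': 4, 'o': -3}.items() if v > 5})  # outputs {'e': 18}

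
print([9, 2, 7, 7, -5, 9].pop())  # 9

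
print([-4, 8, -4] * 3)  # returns [-4, 8, -4, -4, 8, -4, -4, 8, -4]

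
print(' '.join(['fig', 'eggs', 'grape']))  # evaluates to fig eggs grape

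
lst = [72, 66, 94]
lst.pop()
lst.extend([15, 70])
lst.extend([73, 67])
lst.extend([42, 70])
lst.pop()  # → 70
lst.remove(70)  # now [72, 66, 15, 73, 67, 42]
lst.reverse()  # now [42, 67, 73, 15, 66, 72]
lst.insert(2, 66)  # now [42, 67, 66, 73, 15, 66, 72]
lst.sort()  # [15, 42, 66, 66, 67, 72, 73]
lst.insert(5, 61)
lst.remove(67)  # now [15, 42, 66, 66, 61, 72, 73]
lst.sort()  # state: [15, 42, 61, 66, 66, 72, 73]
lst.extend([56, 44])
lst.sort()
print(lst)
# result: [15, 42, 44, 56, 61, 66, 66, 72, 73]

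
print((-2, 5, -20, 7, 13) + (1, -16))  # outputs (-2, 5, -20, 7, 13, 1, -16)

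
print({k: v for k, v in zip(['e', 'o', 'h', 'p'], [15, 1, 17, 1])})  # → {'e': 15, 'o': 1, 'h': 17, 'p': 1}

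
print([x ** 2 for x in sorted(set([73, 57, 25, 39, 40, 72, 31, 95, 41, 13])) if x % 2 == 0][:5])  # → [1600, 5184]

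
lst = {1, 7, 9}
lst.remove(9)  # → {1, 7}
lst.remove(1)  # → {7}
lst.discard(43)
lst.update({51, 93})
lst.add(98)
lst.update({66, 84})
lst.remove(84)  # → {7, 51, 66, 93, 98}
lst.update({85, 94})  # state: {7, 51, 66, 85, 93, 94, 98}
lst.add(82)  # {7, 51, 66, 82, 85, 93, 94, 98}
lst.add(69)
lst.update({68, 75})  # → {7, 51, 66, 68, 69, 75, 82, 85, 93, 94, 98}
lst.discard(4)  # {7, 51, 66, 68, 69, 75, 82, 85, 93, 94, 98}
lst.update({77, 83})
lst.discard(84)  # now {7, 51, 66, 68, 69, 75, 77, 82, 83, 85, 93, 94, 98}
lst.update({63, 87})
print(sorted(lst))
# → [7, 51, 63, 66, 68, 69, 75, 77, 82, 83, 85, 87, 93, 94, 98]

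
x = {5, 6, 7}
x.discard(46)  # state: {5, 6, 7}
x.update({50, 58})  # {5, 6, 7, 50, 58}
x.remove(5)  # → {6, 7, 50, 58}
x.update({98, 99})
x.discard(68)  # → {6, 7, 50, 58, 98, 99}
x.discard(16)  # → {6, 7, 50, 58, 98, 99}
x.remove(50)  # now {6, 7, 58, 98, 99}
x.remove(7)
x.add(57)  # {6, 57, 58, 98, 99}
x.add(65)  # {6, 57, 58, 65, 98, 99}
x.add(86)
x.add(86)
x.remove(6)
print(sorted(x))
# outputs [57, 58, 65, 86, 98, 99]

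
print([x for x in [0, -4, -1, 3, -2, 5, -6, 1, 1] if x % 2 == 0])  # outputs [0, -4, -2, -6]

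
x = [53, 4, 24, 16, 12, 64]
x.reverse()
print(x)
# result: [64, 12, 16, 24, 4, 53]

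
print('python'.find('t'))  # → 2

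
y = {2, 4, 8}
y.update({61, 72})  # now {2, 4, 8, 61, 72}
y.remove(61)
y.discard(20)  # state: {2, 4, 8, 72}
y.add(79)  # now {2, 4, 8, 72, 79}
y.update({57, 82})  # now {2, 4, 8, 57, 72, 79, 82}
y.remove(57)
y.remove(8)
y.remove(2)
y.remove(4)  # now {72, 79, 82}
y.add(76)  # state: {72, 76, 79, 82}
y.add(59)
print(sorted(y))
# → [59, 72, 76, 79, 82]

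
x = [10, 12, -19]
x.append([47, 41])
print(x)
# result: [10, 12, -19, [47, 41]]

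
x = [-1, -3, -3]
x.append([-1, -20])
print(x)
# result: [-1, -3, -3, [-1, -20]]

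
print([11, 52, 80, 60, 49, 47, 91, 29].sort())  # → None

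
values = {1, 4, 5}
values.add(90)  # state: {1, 4, 5, 90}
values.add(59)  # {1, 4, 5, 59, 90}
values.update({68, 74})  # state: {1, 4, 5, 59, 68, 74, 90}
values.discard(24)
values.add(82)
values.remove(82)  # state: {1, 4, 5, 59, 68, 74, 90}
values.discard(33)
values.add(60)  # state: {1, 4, 5, 59, 60, 68, 74, 90}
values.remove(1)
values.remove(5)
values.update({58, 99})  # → {4, 58, 59, 60, 68, 74, 90, 99}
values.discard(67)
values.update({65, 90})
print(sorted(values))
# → [4, 58, 59, 60, 65, 68, 74, 90, 99]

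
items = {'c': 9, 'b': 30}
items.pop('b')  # 30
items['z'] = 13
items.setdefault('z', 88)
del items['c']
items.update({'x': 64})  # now {'z': 13, 'x': 64}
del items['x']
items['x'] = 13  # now {'z': 13, 'x': 13}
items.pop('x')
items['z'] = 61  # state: {'z': 61}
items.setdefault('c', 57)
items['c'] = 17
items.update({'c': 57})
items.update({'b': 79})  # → {'z': 61, 'c': 57, 'b': 79}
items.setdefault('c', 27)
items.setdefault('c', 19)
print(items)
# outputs {'z': 61, 'c': 57, 'b': 79}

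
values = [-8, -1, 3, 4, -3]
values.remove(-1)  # [-8, 3, 4, -3]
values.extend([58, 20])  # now [-8, 3, 4, -3, 58, 20]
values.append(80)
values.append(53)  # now [-8, 3, 4, -3, 58, 20, 80, 53]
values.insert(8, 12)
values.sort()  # [-8, -3, 3, 4, 12, 20, 53, 58, 80]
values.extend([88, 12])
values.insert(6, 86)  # [-8, -3, 3, 4, 12, 20, 86, 53, 58, 80, 88, 12]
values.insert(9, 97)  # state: [-8, -3, 3, 4, 12, 20, 86, 53, 58, 97, 80, 88, 12]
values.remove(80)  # [-8, -3, 3, 4, 12, 20, 86, 53, 58, 97, 88, 12]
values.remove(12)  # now [-8, -3, 3, 4, 20, 86, 53, 58, 97, 88, 12]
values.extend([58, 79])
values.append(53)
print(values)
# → [-8, -3, 3, 4, 20, 86, 53, 58, 97, 88, 12, 58, 79, 53]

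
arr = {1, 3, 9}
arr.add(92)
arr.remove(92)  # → {1, 3, 9}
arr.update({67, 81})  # {1, 3, 9, 67, 81}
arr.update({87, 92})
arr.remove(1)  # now {3, 9, 67, 81, 87, 92}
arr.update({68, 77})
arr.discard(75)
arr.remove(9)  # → {3, 67, 68, 77, 81, 87, 92}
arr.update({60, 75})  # {3, 60, 67, 68, 75, 77, 81, 87, 92}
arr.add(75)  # {3, 60, 67, 68, 75, 77, 81, 87, 92}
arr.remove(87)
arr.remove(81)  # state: {3, 60, 67, 68, 75, 77, 92}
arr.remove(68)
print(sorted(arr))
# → [3, 60, 67, 75, 77, 92]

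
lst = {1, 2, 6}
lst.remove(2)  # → {1, 6}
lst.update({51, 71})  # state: {1, 6, 51, 71}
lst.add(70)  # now {1, 6, 51, 70, 71}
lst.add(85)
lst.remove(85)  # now {1, 6, 51, 70, 71}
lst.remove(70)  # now {1, 6, 51, 71}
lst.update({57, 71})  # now {1, 6, 51, 57, 71}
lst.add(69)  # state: {1, 6, 51, 57, 69, 71}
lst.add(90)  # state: {1, 6, 51, 57, 69, 71, 90}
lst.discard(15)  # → {1, 6, 51, 57, 69, 71, 90}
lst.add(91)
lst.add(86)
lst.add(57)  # {1, 6, 51, 57, 69, 71, 86, 90, 91}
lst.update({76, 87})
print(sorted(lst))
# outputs [1, 6, 51, 57, 69, 71, 76, 86, 87, 90, 91]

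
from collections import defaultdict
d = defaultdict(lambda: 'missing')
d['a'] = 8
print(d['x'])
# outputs missing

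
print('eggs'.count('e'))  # 1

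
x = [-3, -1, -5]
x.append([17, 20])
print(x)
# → [-3, -1, -5, [17, 20]]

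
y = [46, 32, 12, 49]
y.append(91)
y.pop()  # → 91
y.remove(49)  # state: [46, 32, 12]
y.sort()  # [12, 32, 46]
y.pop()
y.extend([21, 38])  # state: [12, 32, 21, 38]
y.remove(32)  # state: [12, 21, 38]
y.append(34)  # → [12, 21, 38, 34]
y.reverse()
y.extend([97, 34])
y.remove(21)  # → [34, 38, 12, 97, 34]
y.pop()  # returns 34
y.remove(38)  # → [34, 12, 97]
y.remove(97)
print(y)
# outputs [34, 12]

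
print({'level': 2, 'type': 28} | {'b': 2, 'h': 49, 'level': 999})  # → {'level': 999, 'type': 28, 'b': 2, 'h': 49}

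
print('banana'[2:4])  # na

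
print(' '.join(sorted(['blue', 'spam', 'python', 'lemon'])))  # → blue lemon python spam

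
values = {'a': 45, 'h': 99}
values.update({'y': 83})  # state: {'a': 45, 'h': 99, 'y': 83}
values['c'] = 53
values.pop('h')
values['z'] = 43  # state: {'a': 45, 'y': 83, 'c': 53, 'z': 43}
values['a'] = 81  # {'a': 81, 'y': 83, 'c': 53, 'z': 43}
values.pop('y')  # 83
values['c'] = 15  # {'a': 81, 'c': 15, 'z': 43}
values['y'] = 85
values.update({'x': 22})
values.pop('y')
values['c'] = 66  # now {'a': 81, 'c': 66, 'z': 43, 'x': 22}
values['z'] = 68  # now {'a': 81, 'c': 66, 'z': 68, 'x': 22}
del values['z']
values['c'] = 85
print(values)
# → {'a': 81, 'c': 85, 'x': 22}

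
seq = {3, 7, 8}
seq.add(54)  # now {3, 7, 8, 54}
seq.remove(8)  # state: {3, 7, 54}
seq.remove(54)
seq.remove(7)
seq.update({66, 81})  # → {3, 66, 81}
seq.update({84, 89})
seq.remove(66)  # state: {3, 81, 84, 89}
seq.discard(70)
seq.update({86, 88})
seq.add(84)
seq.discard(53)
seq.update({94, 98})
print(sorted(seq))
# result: [3, 81, 84, 86, 88, 89, 94, 98]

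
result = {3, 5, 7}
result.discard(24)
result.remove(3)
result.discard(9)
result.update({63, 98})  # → {5, 7, 63, 98}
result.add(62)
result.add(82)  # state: {5, 7, 62, 63, 82, 98}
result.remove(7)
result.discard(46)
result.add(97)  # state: {5, 62, 63, 82, 97, 98}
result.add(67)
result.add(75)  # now {5, 62, 63, 67, 75, 82, 97, 98}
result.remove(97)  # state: {5, 62, 63, 67, 75, 82, 98}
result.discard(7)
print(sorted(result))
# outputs [5, 62, 63, 67, 75, 82, 98]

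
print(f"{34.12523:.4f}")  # 34.1252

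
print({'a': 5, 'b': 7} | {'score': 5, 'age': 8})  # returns {'a': 5, 'b': 7, 'score': 5, 'age': 8}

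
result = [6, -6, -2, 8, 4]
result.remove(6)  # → [-6, -2, 8, 4]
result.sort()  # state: [-6, -2, 4, 8]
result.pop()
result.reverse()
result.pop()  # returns -6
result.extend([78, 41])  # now [4, -2, 78, 41]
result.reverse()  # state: [41, 78, -2, 4]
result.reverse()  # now [4, -2, 78, 41]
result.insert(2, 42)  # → [4, -2, 42, 78, 41]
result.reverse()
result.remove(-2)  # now [41, 78, 42, 4]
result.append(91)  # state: [41, 78, 42, 4, 91]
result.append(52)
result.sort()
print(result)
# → [4, 41, 42, 52, 78, 91]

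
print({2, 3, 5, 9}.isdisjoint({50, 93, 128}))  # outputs True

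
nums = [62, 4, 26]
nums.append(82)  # [62, 4, 26, 82]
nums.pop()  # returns 82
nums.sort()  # [4, 26, 62]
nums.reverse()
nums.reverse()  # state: [4, 26, 62]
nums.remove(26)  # [4, 62]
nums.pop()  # 62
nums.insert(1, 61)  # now [4, 61]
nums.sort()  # [4, 61]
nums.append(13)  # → [4, 61, 13]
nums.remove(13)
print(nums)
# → [4, 61]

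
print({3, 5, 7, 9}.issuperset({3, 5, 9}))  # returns True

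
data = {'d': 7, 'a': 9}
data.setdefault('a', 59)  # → 9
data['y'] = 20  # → {'d': 7, 'a': 9, 'y': 20}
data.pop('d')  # 7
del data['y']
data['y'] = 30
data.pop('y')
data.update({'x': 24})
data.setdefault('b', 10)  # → 10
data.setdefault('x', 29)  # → 24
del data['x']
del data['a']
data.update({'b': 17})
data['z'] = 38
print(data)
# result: {'b': 17, 'z': 38}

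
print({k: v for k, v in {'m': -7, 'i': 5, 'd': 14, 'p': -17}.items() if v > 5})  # {'d': 14}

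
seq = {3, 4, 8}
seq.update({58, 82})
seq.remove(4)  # {3, 8, 58, 82}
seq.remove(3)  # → {8, 58, 82}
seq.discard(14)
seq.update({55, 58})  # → {8, 55, 58, 82}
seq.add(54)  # {8, 54, 55, 58, 82}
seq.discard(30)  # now {8, 54, 55, 58, 82}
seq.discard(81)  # {8, 54, 55, 58, 82}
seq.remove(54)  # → {8, 55, 58, 82}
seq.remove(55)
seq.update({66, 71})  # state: {8, 58, 66, 71, 82}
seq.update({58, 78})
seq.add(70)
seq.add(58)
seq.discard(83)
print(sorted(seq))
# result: [8, 58, 66, 70, 71, 78, 82]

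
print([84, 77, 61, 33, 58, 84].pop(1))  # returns 77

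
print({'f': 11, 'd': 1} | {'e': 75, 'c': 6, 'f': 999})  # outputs {'f': 999, 'd': 1, 'e': 75, 'c': 6}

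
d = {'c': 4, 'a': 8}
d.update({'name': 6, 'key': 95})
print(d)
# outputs {'c': 4, 'a': 8, 'name': 6, 'key': 95}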